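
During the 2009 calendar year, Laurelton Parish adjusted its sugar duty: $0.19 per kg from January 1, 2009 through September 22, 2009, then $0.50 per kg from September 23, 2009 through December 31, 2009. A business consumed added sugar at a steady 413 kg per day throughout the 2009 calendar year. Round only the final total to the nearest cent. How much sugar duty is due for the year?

$41,444.55

January 1 – September 22, 2009: 265 days × 413 kg/day = 109,445 kg at $0.19/kg → $20,794.55
September 23 – December 31, 2009: 100 days × 413 kg/day = 41,300 kg at $0.50/kg → $20,650.00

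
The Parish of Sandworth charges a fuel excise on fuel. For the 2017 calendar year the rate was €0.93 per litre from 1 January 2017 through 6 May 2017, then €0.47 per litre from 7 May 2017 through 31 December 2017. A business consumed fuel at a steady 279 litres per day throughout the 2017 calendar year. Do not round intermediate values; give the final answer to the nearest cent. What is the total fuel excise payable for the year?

1 January – 6 May 2017: 126 days × 279 litres/day = 35,154 litres at €0.93/litre → €32,693.22
7 May – 31 December 2017: 239 days × 279 litres/day = 66,681 litres at €0.47/litre → €31,340.07

€64,033.29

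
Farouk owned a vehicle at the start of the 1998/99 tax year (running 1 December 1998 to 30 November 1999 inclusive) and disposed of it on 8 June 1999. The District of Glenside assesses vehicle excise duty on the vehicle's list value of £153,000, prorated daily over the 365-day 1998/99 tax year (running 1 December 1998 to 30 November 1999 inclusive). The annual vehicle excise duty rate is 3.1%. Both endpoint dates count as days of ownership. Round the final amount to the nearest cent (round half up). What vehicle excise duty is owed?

£2,468.96

Days held (1 December 1998 – 8 June 1999): 190 out of 365
Tax = £153,000 × 3.1% × 190/365 = £2,468.9589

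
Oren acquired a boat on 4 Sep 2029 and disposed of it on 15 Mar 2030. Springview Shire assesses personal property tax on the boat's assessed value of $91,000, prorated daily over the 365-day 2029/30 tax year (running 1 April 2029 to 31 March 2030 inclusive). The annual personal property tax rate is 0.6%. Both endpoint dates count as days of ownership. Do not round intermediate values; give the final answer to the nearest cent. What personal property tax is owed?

Days held (4 Sep 2029 – 15 Mar 2030): 193 out of 365
Tax = $91,000 × 0.6% × 193/365 = $288.7068

$288.71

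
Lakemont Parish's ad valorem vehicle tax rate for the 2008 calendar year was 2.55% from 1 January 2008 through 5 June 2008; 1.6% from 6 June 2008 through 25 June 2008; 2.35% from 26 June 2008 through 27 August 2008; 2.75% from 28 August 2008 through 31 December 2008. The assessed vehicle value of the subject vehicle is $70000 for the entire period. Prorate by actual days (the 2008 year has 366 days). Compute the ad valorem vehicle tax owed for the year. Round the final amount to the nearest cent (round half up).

1 January – 5 June 2008: 157 days at 2.55% → $70000 × 2.55% × 157/366 = $765.6967
6 June – 25 June 2008: 20 days at 1.6% → $70000 × 1.6% × 20/366 = $61.2022
26 June – 27 August 2008: 63 days at 2.35% → $70000 × 2.35% × 63/366 = $283.1557
28 August – 31 December 2008: 126 days at 2.75% → $70000 × 2.75% × 126/366 = $662.7049
Total = $1772.7596

$1772.76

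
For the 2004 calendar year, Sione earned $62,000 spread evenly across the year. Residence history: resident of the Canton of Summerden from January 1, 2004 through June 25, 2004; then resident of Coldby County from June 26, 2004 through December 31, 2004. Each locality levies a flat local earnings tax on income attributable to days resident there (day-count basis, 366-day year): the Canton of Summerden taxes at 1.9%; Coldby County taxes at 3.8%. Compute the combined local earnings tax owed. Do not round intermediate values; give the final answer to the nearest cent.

The Canton of Summerden, January 1 – June 25, 2004: 177 days → $62,000 × 1.9% × 177/366 = $569.6885
Coldby County, June 26 – December 31, 2004: 189 days → $62,000 × 3.8% × 189/366 = $1,216.6230
Total = $1,786.3115

$1,786.31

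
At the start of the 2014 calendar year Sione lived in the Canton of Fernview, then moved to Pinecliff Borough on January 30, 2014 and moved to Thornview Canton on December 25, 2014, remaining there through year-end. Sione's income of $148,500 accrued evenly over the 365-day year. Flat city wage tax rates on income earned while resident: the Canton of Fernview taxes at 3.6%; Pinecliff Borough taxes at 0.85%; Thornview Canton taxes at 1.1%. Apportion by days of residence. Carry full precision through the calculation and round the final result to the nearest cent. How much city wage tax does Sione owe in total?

The Canton of Fernview, January 1 – January 29, 2014: 29 days → $148,500 × 3.6% × 29/365 = $424.7507
Pinecliff Borough, January 30 – December 24, 2014: 329 days → $148,500 × 0.85% × 329/365 = $1,137.7541
Thornview Canton, December 25 – December 31, 2014: 7 days → $148,500 × 1.1% × 7/365 = $31.3274
Total = $1,593.8322

$1,593.83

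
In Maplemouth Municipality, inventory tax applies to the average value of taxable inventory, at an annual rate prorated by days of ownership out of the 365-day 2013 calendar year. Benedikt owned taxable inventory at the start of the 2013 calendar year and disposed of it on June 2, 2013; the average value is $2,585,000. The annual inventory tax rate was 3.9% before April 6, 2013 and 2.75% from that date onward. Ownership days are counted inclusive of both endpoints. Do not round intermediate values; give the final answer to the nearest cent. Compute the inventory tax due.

$37,535.62

January 1 – April 5, 2013: 95 days at 3.9% → $2,585,000 × 3.9% × 95/365 = $26,239.5205
April 6 – June 2, 2013: 58 days at 2.75% → $2,585,000 × 2.75% × 58/365 = $11,296.0959
Total = $37,535.6164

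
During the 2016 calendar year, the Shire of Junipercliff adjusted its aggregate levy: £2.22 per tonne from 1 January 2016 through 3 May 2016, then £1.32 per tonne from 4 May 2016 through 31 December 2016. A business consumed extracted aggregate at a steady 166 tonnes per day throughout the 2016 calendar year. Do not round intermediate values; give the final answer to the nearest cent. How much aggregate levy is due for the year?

£98,723.52

1 January – 3 May 2016: 124 days × 166 tonnes/day = 20,584 tonnes at £2.22/tonne → £45,696.48
4 May – 31 December 2016: 242 days × 166 tonnes/day = 40,172 tonnes at £1.32/tonne → £53,027.04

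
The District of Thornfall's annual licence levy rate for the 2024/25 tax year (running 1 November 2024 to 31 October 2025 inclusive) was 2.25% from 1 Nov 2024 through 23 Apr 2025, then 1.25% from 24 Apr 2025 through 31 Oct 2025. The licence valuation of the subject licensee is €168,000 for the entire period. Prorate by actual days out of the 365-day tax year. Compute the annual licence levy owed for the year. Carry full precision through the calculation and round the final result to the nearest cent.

€2,900.88

1 Nov 2024 – 23 Apr 2025: 174 days at 2.25% → €168,000 × 2.25% × 174/365 = €1,801.9726
24 Apr – 31 Oct 2025: 191 days at 1.25% → €168,000 × 1.25% × 191/365 = €1,098.9041
Total = €2,900.8767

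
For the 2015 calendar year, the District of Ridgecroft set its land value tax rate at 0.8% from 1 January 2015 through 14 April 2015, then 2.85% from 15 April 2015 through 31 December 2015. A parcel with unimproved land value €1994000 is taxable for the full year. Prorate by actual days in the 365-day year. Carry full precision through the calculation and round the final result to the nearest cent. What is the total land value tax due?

1 January – 14 April 2015: 104 days at 0.8% → €1994000 × 0.8% × 104/365 = €4545.2274
15 April – 31 December 2015: 261 days at 2.85% → €1994000 × 2.85% × 261/365 = €40636.6274
Total = €45181.8548

€45181.85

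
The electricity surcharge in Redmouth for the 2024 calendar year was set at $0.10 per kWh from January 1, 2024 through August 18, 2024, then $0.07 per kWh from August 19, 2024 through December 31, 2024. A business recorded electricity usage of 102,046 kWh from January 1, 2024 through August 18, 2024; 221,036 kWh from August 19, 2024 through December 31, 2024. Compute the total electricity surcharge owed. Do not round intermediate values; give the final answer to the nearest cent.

January 1 – August 18, 2024: 102,046 kWh at $0.10/kWh → $10,204.60
August 19 – December 31, 2024: 221,036 kWh at $0.07/kWh → $15,472.52

$25,677.12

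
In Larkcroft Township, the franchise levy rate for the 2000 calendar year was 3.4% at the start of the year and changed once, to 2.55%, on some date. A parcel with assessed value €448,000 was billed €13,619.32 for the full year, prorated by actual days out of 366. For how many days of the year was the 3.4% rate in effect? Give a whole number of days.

Let d = days at the first rate; then 366 − d days at the second rate.
€448,000 × [3.4%·d + 2.55%·(366−d)] / 366 = €13,619.32
Solving gives d = 211, so the new rate took effect on 30 Jul 2000.

211 days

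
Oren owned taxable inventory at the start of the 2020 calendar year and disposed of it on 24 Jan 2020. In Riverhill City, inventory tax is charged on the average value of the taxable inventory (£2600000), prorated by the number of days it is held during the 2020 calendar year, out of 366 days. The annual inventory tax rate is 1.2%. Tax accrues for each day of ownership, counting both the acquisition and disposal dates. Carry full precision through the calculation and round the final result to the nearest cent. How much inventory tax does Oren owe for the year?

£2045.90

Days held (1 Jan – 24 Jan 2020): 24 out of 366
Tax = £2600000 × 1.2% × 24/366 = £2045.9016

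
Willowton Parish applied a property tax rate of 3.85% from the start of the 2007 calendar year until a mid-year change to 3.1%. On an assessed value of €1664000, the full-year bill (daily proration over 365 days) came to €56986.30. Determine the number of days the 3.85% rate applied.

158 days

Let d = days at the first rate; then 365 − d days at the second rate.
€1664000 × [3.85%·d + 3.1%·(365−d)] / 365 = €56986.30
Solving gives d = 158, so the new rate took effect on June 8, 2007.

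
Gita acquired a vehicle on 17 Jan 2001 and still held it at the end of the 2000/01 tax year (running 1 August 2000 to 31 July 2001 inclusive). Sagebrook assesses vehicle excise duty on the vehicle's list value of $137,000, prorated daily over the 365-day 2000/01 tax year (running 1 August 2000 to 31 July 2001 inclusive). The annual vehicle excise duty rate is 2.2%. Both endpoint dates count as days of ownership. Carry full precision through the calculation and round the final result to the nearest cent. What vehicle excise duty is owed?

Days held (17 Jan – 31 Jul 2001): 196 out of 365
Tax = $137,000 × 2.2% × 196/365 = $1,618.4767

$1,618.48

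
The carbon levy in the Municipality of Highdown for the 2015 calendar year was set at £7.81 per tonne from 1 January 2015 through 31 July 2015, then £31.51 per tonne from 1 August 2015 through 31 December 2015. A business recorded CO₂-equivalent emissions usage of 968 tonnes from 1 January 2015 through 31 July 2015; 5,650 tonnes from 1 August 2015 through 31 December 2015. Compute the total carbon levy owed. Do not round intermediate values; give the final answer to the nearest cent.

£185591.58

1 January – 31 July 2015: 968 tonnes at £7.81/tonne → £7560.08
1 August – 31 December 2015: 5,650 tonnes at £31.51/tonne → £178031.50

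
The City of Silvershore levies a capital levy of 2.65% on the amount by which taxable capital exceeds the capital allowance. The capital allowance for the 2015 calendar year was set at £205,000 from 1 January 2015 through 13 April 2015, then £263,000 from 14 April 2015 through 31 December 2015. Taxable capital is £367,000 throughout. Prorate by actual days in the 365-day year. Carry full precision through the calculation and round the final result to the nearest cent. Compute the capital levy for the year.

1 January – 13 April 2015: 103 days, exemption £205,000 → (£367,000 − £205,000) × 2.65% × 103/365 = £1,211.4493
14 April – 31 December 2015: 262 days, exemption £263,000 → (£367,000 − £263,000) × 2.65% × 262/365 = £1,978.2795
Total = £3,189.7288

£3,189.73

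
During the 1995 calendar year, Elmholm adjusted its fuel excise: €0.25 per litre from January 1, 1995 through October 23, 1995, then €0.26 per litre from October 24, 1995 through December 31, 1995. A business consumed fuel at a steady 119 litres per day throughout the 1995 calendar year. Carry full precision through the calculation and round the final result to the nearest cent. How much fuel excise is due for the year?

January 1 – October 23, 1995: 296 days × 119 litres/day = 35,224 litres at €0.25/litre → €8,806.00
October 24 – December 31, 1995: 69 days × 119 litres/day = 8,211 litres at €0.26/litre → €2,134.86

€10,940.86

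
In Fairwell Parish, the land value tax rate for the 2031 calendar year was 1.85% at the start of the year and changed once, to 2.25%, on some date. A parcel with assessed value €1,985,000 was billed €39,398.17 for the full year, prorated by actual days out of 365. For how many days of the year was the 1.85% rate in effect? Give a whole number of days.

Let d = days at the first rate; then 365 − d days at the second rate.
€1,985,000 × [1.85%·d + 2.25%·(365−d)] / 365 = €39,398.17
Solving gives d = 242, so the new rate took effect on August 31, 2031.

242 days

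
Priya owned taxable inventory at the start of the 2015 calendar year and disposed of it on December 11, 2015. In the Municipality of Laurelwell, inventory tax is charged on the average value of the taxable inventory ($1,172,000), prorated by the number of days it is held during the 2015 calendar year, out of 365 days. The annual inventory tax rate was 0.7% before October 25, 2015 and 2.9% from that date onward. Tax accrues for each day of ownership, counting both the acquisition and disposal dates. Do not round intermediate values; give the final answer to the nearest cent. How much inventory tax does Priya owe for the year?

January 1 – October 24, 2015: 297 days at 0.7% → $1,172,000 × 0.7% × 297/365 = $6,675.5836
October 25 – December 11, 2015: 48 days at 2.9% → $1,172,000 × 2.9% × 48/365 = $4,469.6548
Total = $11,145.2384

$11,145.24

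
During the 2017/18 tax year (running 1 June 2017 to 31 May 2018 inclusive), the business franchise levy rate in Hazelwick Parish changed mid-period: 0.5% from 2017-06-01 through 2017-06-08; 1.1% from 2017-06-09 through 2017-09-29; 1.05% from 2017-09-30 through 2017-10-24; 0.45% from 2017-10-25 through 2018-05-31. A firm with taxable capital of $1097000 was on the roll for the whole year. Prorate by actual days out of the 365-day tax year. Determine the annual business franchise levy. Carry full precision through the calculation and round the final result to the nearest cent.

2017-06-01 to 2017-06-08: 8 days at 0.5% → $1097000 × 0.5% × 8/365 = $120.2192
2017-06-09 to 2017-09-29: 113 days at 1.1% → $1097000 × 1.1% × 113/365 = $3735.8110
2017-09-30 to 2017-10-24: 25 days at 1.05% → $1097000 × 1.05% × 25/365 = $788.9384
2017-10-25 to 2018-05-31: 219 days at 0.45% → $1097000 × 0.45% × 219/365 = $2961.9000
Total = $7606.8685

$7606.87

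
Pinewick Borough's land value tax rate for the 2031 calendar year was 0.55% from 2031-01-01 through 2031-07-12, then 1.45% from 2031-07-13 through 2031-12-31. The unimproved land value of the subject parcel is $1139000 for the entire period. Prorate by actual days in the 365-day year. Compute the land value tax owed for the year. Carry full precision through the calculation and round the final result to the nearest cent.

$11095.11

2031-01-01 to 2031-07-12: 193 days at 0.55% → $1139000 × 0.55% × 193/365 = $3312.4616
2031-07-13 to 2031-12-31: 172 days at 1.45% → $1139000 × 1.45% × 172/365 = $7782.6466
Total = $11095.1082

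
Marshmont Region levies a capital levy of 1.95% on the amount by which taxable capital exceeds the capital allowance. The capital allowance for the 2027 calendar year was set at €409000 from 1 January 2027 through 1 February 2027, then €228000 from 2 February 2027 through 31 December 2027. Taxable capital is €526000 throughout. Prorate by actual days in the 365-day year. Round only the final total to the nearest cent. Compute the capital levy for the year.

€5501.56

1 January – 1 February 2027: 32 days, exemption €409000 → (€526000 − €409000) × 1.95% × 32/365 = €200.0219
2 February – 31 December 2027: 333 days, exemption €228000 → (€526000 − €228000) × 1.95% × 333/365 = €5301.5425
Total = €5501.5644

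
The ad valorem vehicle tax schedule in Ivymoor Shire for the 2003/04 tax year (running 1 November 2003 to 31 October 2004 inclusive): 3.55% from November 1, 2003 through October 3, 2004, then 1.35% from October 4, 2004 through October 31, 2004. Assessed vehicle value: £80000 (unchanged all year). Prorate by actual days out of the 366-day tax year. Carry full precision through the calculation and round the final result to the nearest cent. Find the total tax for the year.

£2705.36

November 1, 2003 – October 3, 2004: 338 days at 3.55% → £80000 × 3.55% × 338/366 = £2622.7322
October 4 – October 31, 2004: 28 days at 1.35% → £80000 × 1.35% × 28/366 = £82.6230
Total = £2705.3552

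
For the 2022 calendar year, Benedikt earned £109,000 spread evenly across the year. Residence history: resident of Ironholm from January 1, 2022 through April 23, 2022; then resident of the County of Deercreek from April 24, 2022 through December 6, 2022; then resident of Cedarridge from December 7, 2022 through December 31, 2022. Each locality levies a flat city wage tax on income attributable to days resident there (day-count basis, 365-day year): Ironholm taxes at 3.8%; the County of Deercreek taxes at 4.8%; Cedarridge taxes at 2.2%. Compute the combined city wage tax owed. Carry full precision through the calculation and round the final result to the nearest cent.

Ironholm, January 1 – April 23, 2022: 113 days → £109,000 × 3.8% × 113/365 = £1,282.3178
The County of Deercreek, April 24 – December 6, 2022: 227 days → £109,000 × 4.8% × 227/365 = £3,253.8740
Cedarridge, December 7 – December 31, 2022: 25 days → £109,000 × 2.2% × 25/365 = £164.2466
Total = £4,700.4384

£4,700.44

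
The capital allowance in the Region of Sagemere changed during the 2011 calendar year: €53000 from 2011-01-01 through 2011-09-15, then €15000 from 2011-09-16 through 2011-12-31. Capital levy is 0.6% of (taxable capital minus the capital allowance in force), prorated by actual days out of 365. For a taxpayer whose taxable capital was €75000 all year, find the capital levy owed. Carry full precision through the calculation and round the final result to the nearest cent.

2011-01-01 to 2011-09-15: 258 days, exemption €53000 → (€75000 − €53000) × 0.6% × 258/365 = €93.3041
2011-09-16 to 2011-12-31: 107 days, exemption €15000 → (€75000 − €15000) × 0.6% × 107/365 = €105.5342
Total = €198.8384

€198.84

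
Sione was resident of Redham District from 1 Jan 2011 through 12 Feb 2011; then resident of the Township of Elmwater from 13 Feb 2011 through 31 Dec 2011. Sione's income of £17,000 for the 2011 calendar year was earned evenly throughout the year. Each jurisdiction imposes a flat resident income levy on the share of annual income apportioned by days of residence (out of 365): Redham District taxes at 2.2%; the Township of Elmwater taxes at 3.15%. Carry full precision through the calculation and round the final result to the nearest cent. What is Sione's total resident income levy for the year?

£516.47

Redham District, 1 Jan – 12 Feb 2011: 43 days → £17,000 × 2.2% × 43/365 = £44.0603
The Township of Elmwater, 13 Feb – 31 Dec 2011: 322 days → £17,000 × 3.15% × 322/365 = £472.4137
Total = £516.4740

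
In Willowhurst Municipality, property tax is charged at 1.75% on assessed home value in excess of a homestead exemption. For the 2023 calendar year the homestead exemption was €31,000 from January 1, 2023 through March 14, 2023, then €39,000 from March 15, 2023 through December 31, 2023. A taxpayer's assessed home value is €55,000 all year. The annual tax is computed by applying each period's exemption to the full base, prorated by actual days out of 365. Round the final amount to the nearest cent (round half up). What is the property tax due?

January 1 – March 14, 2023: 73 days, exemption €31,000 → (€55,000 − €31,000) × 1.75% × 73/365 = €84.0000
March 15 – December 31, 2023: 292 days, exemption €39,000 → (€55,000 − €39,000) × 1.75% × 292/365 = €224.0000
Total = €308.0000

€308.00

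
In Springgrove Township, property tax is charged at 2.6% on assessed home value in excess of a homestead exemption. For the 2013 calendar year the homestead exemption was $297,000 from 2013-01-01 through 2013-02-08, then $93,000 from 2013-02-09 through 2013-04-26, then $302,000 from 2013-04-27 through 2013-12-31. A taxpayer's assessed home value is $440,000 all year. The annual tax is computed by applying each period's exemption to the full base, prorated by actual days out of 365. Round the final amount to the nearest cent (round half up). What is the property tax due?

2013-01-01 to 2013-02-08: 39 days, exemption $297,000 → ($440,000 − $297,000) × 2.6% × 39/365 = $397.2658
2013-02-09 to 2013-04-26: 77 days, exemption $93,000 → ($440,000 − $93,000) × 2.6% × 77/365 = $1,903.2712
2013-04-27 to 2013-12-31: 249 days, exemption $302,000 → ($440,000 − $302,000) × 2.6% × 249/365 = $2,447.7041
Total = $4,748.2411

$4,748.24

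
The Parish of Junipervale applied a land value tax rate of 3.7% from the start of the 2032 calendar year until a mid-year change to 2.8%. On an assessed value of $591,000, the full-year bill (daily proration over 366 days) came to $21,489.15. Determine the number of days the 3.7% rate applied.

340 days

Let d = days at the first rate; then 366 − d days at the second rate.
$591,000 × [3.7%·d + 2.8%·(366−d)] / 366 = $21,489.15
Solving gives d = 340, so the new rate took effect on 6 December 2032.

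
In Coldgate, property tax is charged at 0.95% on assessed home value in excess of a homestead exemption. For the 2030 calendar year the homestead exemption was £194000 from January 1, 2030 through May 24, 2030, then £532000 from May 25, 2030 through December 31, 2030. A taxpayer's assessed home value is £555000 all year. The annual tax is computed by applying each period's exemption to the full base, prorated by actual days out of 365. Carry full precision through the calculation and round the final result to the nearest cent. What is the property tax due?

January 1 – May 24, 2030: 144 days, exemption £194000 → (£555000 − £194000) × 0.95% × 144/365 = £1353.0082
May 25 – December 31, 2030: 221 days, exemption £532000 → (£555000 − £532000) × 0.95% × 221/365 = £132.2973
Total = £1485.3055

£1485.31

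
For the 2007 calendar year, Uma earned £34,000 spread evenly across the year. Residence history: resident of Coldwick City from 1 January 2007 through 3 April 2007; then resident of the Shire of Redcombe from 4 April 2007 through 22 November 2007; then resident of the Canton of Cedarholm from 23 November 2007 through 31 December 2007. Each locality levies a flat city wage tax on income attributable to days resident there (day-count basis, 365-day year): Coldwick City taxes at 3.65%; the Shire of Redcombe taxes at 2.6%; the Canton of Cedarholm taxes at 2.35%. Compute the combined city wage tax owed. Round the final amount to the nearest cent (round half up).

Coldwick City, 1 January – 3 April 2007: 93 days → £34,000 × 3.65% × 93/365 = £316.2000
The Shire of Redcombe, 4 April – 22 November 2007: 233 days → £34,000 × 2.6% × 233/365 = £564.3068
The Canton of Cedarholm, 23 November – 31 December 2007: 39 days → £34,000 × 2.35% × 39/365 = £85.3726
Total = £965.8795

£965.88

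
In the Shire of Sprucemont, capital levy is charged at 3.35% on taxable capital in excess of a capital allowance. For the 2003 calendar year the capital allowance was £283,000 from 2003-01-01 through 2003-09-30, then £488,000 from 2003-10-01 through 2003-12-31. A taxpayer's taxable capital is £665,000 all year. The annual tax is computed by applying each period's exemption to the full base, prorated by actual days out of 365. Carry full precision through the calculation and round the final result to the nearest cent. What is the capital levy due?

£11,066.01

2003-01-01 to 2003-09-30: 273 days, exemption £283,000 → (£665,000 − £283,000) × 3.35% × 273/365 = £9,571.4548
2003-10-01 to 2003-12-31: 92 days, exemption £488,000 → (£665,000 − £488,000) × 3.35% × 92/365 = £1,494.5589
Total = £11,066.0137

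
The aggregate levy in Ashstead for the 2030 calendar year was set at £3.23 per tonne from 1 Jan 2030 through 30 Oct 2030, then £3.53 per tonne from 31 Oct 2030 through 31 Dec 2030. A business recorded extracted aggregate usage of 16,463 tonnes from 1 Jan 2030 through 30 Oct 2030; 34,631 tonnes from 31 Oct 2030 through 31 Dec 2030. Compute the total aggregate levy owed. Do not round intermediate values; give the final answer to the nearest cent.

£175422.92

1 Jan – 30 Oct 2030: 16,463 tonnes at £3.23/tonne → £53175.49
31 Oct – 31 Dec 2030: 34,631 tonnes at £3.53/tonne → £122247.43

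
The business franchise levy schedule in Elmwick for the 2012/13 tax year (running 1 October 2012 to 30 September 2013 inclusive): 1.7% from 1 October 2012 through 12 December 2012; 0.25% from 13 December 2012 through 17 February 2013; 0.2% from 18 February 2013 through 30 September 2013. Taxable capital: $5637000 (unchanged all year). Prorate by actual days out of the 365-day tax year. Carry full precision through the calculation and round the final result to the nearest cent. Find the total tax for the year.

1 October – 12 December 2012: 73 days at 1.7% → $5637000 × 1.7% × 73/365 = $19165.8000
13 December 2012 – 17 February 2013: 67 days at 0.25% → $5637000 × 0.25% × 67/365 = $2586.8425
18 February – 30 September 2013: 225 days at 0.2% → $5637000 × 0.2% × 225/365 = $6949.7260
Total = $28702.3685

$28702.37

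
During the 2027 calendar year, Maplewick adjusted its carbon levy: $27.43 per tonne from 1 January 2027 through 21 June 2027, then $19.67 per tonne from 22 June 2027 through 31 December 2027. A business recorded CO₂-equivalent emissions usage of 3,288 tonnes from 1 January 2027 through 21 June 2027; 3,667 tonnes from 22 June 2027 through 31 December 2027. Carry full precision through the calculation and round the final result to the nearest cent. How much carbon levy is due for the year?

1 January – 21 June 2027: 3,288 tonnes at $27.43/tonne → $90189.84
22 June – 31 December 2027: 3,667 tonnes at $19.67/tonne → $72129.89

$162319.73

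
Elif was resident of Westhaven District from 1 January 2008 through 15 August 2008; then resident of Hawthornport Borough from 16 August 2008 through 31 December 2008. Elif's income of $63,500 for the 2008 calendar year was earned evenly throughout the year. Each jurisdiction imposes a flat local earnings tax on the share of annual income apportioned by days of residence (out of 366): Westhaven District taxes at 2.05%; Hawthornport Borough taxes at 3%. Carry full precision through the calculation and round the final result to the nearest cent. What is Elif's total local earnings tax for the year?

Westhaven District, 1 January – 15 August 2008: 228 days → $63,500 × 2.05% × 228/366 = $810.9262
Hawthornport Borough, 16 August – 31 December 2008: 138 days → $63,500 × 3% × 138/366 = $718.2787
Total = $1,529.2049

$1,529.20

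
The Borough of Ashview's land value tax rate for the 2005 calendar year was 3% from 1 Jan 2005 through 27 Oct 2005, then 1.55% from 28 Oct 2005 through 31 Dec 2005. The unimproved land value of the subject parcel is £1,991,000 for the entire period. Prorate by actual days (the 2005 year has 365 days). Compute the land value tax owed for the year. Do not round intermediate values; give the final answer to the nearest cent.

1 Jan – 27 Oct 2005: 300 days at 3% → £1,991,000 × 3% × 300/365 = £49,093.1507
28 Oct – 31 Dec 2005: 65 days at 1.55% → £1,991,000 × 1.55% × 65/365 = £5,495.7055
Total = £54,588.8562

£54,588.86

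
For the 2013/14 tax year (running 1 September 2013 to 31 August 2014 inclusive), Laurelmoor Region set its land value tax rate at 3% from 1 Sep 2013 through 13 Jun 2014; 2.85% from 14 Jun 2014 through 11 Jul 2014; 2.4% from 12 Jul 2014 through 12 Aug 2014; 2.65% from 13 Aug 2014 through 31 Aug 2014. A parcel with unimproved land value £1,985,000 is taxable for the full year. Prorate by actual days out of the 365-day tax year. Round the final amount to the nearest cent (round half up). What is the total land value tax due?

£57,915.77

1 Sep 2013 – 13 Jun 2014: 286 days at 3% → £1,985,000 × 3% × 286/365 = £46,661.0959
14 Jun – 11 Jul 2014: 28 days at 2.85% → £1,985,000 × 2.85% × 28/365 = £4,339.8082
12 Jul – 12 Aug 2014: 32 days at 2.4% → £1,985,000 × 2.4% × 32/365 = £4,176.6575
13 Aug – 31 Aug 2014: 19 days at 2.65% → £1,985,000 × 2.65% × 19/365 = £2,738.2123
Total = £57,915.7740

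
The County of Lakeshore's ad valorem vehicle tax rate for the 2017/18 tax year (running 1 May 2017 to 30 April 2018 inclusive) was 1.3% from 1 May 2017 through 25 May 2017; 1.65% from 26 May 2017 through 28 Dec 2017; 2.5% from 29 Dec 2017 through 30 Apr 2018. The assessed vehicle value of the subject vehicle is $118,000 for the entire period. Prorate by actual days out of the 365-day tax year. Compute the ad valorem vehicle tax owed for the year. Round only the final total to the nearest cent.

1 May – 25 May 2017: 25 days at 1.3% → $118,000 × 1.3% × 25/365 = $105.0685
26 May – 28 Dec 2017: 217 days at 1.65% → $118,000 × 1.65% × 217/365 = $1,157.5315
29 Dec 2017 – 30 Apr 2018: 123 days at 2.5% → $118,000 × 2.5% × 123/365 = $994.1096
Total = $2,256.7096

$2,256.71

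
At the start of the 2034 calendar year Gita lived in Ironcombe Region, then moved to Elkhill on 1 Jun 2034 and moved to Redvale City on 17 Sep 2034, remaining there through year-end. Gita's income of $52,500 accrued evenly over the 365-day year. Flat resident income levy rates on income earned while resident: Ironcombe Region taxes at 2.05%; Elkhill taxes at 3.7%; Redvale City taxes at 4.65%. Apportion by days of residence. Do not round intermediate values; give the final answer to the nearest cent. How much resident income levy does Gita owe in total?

$1,728.98

Ironcombe Region, 1 Jan – 31 May 2034: 151 days → $52,500 × 2.05% × 151/365 = $445.2432
Elkhill, 1 Jun – 16 Sep 2034: 108 days → $52,500 × 3.7% × 108/365 = $574.7671
Redvale City, 17 Sep – 31 Dec 2034: 106 days → $52,500 × 4.65% × 106/365 = $708.9658
Total = $1,728.9760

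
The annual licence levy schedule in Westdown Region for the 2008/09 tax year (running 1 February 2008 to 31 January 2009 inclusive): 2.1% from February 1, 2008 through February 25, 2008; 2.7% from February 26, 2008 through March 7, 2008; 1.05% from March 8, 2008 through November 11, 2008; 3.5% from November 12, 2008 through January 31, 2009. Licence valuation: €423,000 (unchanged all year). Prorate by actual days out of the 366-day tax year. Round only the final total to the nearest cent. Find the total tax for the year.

€7,248.21

February 1 – February 25, 2008: 25 days at 2.1% → €423,000 × 2.1% × 25/366 = €606.7623
February 26 – March 7, 2008: 11 days at 2.7% → €423,000 × 2.7% × 11/366 = €343.2541
March 8 – November 11, 2008: 249 days at 1.05% → €423,000 × 1.05% × 249/366 = €3,021.6762
November 12, 2008 – January 31, 2009: 81 days at 3.5% → €423,000 × 3.5% × 81/366 = €3,276.5164
Total = €7,248.2090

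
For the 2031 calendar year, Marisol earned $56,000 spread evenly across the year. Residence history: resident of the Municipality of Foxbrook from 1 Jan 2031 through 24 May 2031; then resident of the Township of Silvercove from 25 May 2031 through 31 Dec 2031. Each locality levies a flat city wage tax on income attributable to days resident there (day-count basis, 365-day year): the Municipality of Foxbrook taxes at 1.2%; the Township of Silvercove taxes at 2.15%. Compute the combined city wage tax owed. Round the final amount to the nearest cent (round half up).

$994.12

The Municipality of Foxbrook, 1 Jan – 24 May 2031: 144 days → $56,000 × 1.2% × 144/365 = $265.1178
The Township of Silvercove, 25 May – 31 Dec 2031: 221 days → $56,000 × 2.15% × 221/365 = $728.9973
Total = $994.1151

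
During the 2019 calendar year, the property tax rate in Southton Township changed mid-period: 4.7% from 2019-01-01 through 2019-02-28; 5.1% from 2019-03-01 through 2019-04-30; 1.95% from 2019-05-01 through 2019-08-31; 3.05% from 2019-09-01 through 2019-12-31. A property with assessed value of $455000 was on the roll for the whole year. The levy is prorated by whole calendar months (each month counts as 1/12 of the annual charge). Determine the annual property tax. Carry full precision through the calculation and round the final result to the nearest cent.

$15015.00

2019-01-01 to 2019-02-28: 2 months at 4.7% → $455000 × 4.7% × 2/12 = $3564.1667
2019-03-01 to 2019-04-30: 2 months at 5.1% → $455000 × 5.1% × 2/12 = $3867.5000
2019-05-01 to 2019-08-31: 4 months at 1.95% → $455000 × 1.95% × 4/12 = $2957.5000
2019-09-01 to 2019-12-31: 4 months at 3.05% → $455000 × 3.05% × 4/12 = $4625.8333
Total = $15015.0000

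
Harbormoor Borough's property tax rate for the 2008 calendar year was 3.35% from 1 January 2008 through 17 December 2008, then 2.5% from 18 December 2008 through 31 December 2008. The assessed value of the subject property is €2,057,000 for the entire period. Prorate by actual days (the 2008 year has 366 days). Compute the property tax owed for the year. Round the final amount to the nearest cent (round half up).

€68,240.69

1 January – 17 December 2008: 352 days at 3.35% → €2,057,000 × 3.35% × 352/366 = €66,273.6175
18 December – 31 December 2008: 14 days at 2.5% → €2,057,000 × 2.5% × 14/366 = €1,967.0765
Total = €68,240.6940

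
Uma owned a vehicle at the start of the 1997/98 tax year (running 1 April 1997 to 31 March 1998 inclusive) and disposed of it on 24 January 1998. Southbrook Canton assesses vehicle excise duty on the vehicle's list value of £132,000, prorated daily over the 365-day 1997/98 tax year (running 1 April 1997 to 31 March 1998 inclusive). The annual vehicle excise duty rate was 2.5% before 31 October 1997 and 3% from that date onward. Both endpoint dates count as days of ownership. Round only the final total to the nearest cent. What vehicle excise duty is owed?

£2,858.79

1 April – 30 October 1997: 213 days at 2.5% → £132,000 × 2.5% × 213/365 = £1,925.7534
31 October 1997 – 24 January 1998: 86 days at 3% → £132,000 × 3% × 86/365 = £933.0411
Total = £2,858.7945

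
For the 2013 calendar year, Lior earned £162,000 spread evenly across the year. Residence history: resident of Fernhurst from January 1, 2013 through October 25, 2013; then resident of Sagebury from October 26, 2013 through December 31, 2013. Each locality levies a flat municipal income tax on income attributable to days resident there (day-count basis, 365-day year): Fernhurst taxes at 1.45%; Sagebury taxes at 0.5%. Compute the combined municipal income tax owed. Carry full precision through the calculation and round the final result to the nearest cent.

Fernhurst, January 1 – October 25, 2013: 298 days → £162,000 × 1.45% × 298/365 = £1,917.8137
Sagebury, October 26 – December 31, 2013: 67 days → £162,000 × 0.5% × 67/365 = £148.6849
Total = £2,066.4986

£2,066.50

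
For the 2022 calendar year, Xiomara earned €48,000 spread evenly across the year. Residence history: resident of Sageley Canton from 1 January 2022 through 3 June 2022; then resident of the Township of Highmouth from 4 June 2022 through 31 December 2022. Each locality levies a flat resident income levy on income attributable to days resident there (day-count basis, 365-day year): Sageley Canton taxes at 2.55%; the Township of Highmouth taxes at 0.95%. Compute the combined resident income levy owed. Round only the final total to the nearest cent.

Sageley Canton, 1 January – 3 June 2022: 154 days → €48,000 × 2.55% × 154/365 = €516.4274
The Township of Highmouth, 4 June – 31 December 2022: 211 days → €48,000 × 0.95% × 211/365 = €263.6055
Total = €780.0329

€780.03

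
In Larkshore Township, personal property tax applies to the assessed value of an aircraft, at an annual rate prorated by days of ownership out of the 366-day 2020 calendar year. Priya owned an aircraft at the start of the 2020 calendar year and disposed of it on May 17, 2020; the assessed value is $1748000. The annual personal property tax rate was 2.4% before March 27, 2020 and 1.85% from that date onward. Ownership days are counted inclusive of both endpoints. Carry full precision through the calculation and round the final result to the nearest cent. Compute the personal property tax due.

$14452.04

January 1 – March 26, 2020: 86 days at 2.4% → $1748000 × 2.4% × 86/366 = $9857.5738
March 27 – May 17, 2020: 52 days at 1.85% → $1748000 × 1.85% × 52/366 = $4594.4699
Total = $14452.0437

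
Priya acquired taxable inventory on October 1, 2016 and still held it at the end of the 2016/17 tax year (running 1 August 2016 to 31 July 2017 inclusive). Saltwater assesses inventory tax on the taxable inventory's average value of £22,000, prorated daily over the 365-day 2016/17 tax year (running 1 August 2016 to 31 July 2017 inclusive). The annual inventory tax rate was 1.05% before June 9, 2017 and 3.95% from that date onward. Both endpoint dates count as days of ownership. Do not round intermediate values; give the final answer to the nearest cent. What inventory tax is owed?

£285.04

October 1, 2016 – June 8, 2017: 251 days at 1.05% → £22,000 × 1.05% × 251/365 = £158.8521
June 9 – July 31, 2017: 53 days at 3.95% → £22,000 × 3.95% × 53/365 = £126.1836
Total = £285.0356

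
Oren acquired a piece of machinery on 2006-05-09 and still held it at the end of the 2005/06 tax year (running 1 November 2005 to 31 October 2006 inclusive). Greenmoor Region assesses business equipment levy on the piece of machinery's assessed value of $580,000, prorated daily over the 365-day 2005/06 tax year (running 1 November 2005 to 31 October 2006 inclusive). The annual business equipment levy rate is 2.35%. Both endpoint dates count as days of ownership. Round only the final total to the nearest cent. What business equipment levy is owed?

$6,572.27

Days held (2006-05-09 to 2006-10-31): 176 out of 365
Tax = $580,000 × 2.35% × 176/365 = $6,572.2740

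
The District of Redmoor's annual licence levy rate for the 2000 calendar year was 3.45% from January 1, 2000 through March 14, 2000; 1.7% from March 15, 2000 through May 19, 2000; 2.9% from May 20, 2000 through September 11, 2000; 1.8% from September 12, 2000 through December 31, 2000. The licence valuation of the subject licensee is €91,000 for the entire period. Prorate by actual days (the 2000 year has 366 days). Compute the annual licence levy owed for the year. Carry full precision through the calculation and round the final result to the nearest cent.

January 1 – March 14, 2000: 74 days at 3.45% → €91,000 × 3.45% × 74/366 = €634.7623
March 15 – May 19, 2000: 66 days at 1.7% → €91,000 × 1.7% × 66/366 = €278.9672
May 20 – September 11, 2000: 115 days at 2.9% → €91,000 × 2.9% × 115/366 = €829.1940
September 12 – December 31, 2000: 111 days at 1.8% → €91,000 × 1.8% × 111/366 = €496.7705
Total = €2,239.6940

€2,239.69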